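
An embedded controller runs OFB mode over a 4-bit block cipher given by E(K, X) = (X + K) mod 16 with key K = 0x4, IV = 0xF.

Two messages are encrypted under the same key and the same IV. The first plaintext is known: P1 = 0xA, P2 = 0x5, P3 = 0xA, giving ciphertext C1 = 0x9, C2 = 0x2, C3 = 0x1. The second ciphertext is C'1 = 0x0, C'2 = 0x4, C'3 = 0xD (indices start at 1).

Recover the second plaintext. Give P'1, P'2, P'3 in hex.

P'1 = 0x3, P'2 = 0x3, P'3 = 0x6

In OFB with a reused IV, both messages share the same keystream S_i, so C_i ⊕ C'_i = P_i ⊕ P'_i and thus P'_i = P_i ⊕ C_i ⊕ C'_i.
P'1: 0xA ⊕ 0x9 ⊕ 0x0 = 0x3.
P'2: 0x5 ⊕ 0x2 ⊕ 0x4 = 0x3.
P'3: 0xA ⊕ 0x1 ⊕ 0xD = 0x6.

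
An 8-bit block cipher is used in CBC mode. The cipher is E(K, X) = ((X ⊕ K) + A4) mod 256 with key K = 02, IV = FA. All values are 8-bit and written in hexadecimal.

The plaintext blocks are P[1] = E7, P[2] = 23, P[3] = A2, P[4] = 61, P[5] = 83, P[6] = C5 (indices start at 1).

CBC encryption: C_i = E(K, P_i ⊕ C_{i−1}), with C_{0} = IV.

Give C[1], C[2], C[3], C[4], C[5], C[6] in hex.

C[1] = C3, C[2] = 86, C[3] = CA, C[4] = 4D, C[5] = 70, C[6] = 5B

C[1]: P[1] ⊕ FA = 1D; E(K, 1D) = C3.
C[2]: P[2] ⊕ C3 = E0; E(K, E0) = 86.
C[3]: P[3] ⊕ 86 = 24; E(K, 24) = CA.
C[4]: P[4] ⊕ CA = AB; E(K, AB) = 4D.
C[5]: P[5] ⊕ 4D = CE; E(K, CE) = 70.
C[6]: P[6] ⊕ 70 = B5; E(K, B5) = 5B.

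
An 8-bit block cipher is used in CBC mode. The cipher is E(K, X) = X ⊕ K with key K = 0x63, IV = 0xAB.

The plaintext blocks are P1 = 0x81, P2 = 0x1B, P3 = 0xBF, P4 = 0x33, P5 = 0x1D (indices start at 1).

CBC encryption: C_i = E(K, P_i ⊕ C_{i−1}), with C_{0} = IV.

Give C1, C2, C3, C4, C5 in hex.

C1 = 0x49, C2 = 0x31, C3 = 0xED, C4 = 0xBD, C5 = 0xC3

C1: P1 ⊕ 0xAB = 0x2A; E(K, 0x2A) = 0x49.
C2: P2 ⊕ 0x49 = 0x52; E(K, 0x52) = 0x31.
C3: P3 ⊕ 0x31 = 0x8E; E(K, 0x8E) = 0xED.
C4: P4 ⊕ 0xED = 0xDE; E(K, 0xDE) = 0xBD.
C5: P5 ⊕ 0xBD = 0xA0; E(K, 0xA0) = 0xC3.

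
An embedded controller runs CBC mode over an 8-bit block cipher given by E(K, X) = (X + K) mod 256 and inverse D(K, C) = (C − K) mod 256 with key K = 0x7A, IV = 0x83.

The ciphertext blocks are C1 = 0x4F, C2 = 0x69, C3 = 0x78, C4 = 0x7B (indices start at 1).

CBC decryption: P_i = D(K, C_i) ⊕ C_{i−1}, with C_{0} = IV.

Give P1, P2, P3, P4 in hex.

P1: D(K, 0x4F) = 0xD5; 0xD5 ⊕ 0x83 = 0x56.
P2: D(K, 0x69) = 0xEF; 0xEF ⊕ 0x4F = 0xA0.
P3: D(K, 0x78) = 0xFE; 0xFE ⊕ 0x69 = 0x97.
P4: D(K, 0x7B) = 0x01; 0x01 ⊕ 0x78 = 0x79.

P1 = 0x56, P2 = 0xA0, P3 = 0x97, P4 = 0x79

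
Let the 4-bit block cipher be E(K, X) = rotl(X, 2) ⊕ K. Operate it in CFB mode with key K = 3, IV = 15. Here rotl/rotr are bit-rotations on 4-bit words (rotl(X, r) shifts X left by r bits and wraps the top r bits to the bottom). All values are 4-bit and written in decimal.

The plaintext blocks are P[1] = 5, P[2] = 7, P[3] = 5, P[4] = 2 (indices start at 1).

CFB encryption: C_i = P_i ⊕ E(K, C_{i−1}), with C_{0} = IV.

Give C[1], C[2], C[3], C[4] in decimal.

C[1] = 9, C[2] = 2, C[3] = 14, C[4] = 10

C[1]: E(K, 15) = 12; 5 ⊕ 12 = 9.
C[2]: E(K, 9) = 5; 7 ⊕ 5 = 2.
C[3]: E(K, 2) = 11; 5 ⊕ 11 = 14.
C[4]: E(K, 14) = 8; 2 ⊕ 8 = 10.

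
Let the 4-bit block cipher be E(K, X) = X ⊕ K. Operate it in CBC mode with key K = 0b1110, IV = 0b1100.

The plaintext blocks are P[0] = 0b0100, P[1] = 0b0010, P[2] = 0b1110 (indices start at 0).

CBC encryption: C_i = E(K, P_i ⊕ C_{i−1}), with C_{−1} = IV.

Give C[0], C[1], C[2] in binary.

C[0]: P[0] ⊕ 0b1100 = 0b1000; E(K, 0b1000) = 0b0110.
C[1]: P[1] ⊕ 0b0110 = 0b0100; E(K, 0b0100) = 0b1010.
C[2]: P[2] ⊕ 0b1010 = 0b0100; E(K, 0b0100) = 0b1010.

C[0] = 0b0110, C[1] = 0b1010, C[2] = 0b1010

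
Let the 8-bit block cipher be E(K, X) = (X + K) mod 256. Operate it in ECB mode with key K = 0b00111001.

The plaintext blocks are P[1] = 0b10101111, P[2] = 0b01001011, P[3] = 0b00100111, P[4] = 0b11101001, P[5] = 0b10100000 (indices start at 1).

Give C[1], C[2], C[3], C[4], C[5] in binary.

C[1] = 0b11101000, C[2] = 0b10000100, C[3] = 0b01100000, C[4] = 0b00100010, C[5] = 0b11011001

ECB encryption: C_i = E(K, P_i).
C[1]: E(K, 0b10101111) = 0b11101000.
C[2]: E(K, 0b01001011) = 0b10000100.
C[3]: E(K, 0b00100111) = 0b01100000.
C[4]: E(K, 0b11101001) = 0b00100010.
C[5]: E(K, 0b10100000) = 0b11011001.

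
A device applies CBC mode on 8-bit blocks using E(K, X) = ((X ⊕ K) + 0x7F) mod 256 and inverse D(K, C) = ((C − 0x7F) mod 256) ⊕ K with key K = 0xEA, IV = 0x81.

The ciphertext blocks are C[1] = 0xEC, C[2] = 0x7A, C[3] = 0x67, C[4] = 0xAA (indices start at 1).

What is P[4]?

P[4] = 0xA6

CBC decryption: P_i = D(K, C_i) ⊕ C_{i−1}, with C_{0} = IV.
P[4]: D(K, 0xAA) = 0xC1; 0xC1 ⊕ 0x67 = 0xA6.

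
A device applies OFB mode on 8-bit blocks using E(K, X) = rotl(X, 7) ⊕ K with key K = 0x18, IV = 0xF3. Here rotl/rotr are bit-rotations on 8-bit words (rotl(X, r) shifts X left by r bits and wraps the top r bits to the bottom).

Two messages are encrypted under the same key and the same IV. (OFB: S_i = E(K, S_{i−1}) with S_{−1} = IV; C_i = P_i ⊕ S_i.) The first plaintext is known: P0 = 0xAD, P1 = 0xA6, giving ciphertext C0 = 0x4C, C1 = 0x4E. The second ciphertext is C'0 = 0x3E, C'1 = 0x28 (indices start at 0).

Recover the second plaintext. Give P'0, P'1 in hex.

In OFB with a reused IV, both messages share the same keystream S_i, so C_i ⊕ C'_i = P_i ⊕ P'_i and thus P'_i = P_i ⊕ C_i ⊕ C'_i.
P'0: 0xAD ⊕ 0x4C ⊕ 0x3E = 0xDF.
P'1: 0xA6 ⊕ 0x4E ⊕ 0x28 = 0xC0.

P'0 = 0xDF, P'1 = 0xC0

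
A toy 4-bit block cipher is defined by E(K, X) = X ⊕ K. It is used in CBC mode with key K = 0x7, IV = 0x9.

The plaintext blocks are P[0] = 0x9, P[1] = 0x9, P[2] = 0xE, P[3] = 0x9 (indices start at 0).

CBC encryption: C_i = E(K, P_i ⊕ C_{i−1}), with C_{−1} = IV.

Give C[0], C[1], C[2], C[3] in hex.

C[0]: P[0] ⊕ 0x9 = 0x0; E(K, 0x0) = 0x7.
C[1]: P[1] ⊕ 0x7 = 0xE; E(K, 0xE) = 0x9.
C[2]: P[2] ⊕ 0x9 = 0x7; E(K, 0x7) = 0x0.
C[3]: P[3] ⊕ 0x0 = 0x9; E(K, 0x9) = 0xE.

C[0] = 0x7, C[1] = 0x9, C[2] = 0x0, C[3] = 0xE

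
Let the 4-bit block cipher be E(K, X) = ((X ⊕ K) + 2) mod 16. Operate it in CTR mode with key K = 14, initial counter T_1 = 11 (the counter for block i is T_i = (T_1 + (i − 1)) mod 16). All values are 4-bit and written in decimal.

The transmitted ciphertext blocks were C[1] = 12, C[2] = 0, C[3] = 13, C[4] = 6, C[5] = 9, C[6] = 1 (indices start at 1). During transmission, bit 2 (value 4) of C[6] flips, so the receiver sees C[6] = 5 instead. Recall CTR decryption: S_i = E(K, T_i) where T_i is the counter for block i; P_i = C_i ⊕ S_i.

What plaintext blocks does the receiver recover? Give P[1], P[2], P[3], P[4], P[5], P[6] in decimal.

Only C[6] changed, to 5. In CTR, a change in C_i flips the same bit in P_i only; the keystream is unaffected. Decrypting the received ciphertext:
P[1]: T = 11, S = E(K, T) = 7; 12 ⊕ 7 = 11.
P[2]: T = 12, S = E(K, T) = 4; 0 ⊕ 4 = 4.
P[3]: T = 13, S = E(K, T) = 5; 13 ⊕ 5 = 8.
P[4]: T = 14, S = E(K, T) = 2; 6 ⊕ 2 = 4.
P[5]: T = 15, S = E(K, T) = 3; 9 ⊕ 3 = 10.
P[6]: T = 0, S = E(K, T) = 0; 5 ⊕ 0 = 5.
Blocks that differ from the original plaintext: P[6].

P[1] = 11, P[2] = 4, P[3] = 8, P[4] = 4, P[5] = 10, P[6] = 5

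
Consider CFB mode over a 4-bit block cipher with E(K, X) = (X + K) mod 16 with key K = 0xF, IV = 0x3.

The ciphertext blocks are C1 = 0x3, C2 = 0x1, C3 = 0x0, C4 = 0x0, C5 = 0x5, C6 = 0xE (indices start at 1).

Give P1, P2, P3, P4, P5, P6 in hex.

P1 = 0x1, P2 = 0x3, P3 = 0x0, P4 = 0xF, P5 = 0xA, P6 = 0xA

CFB decryption: P_i = C_i ⊕ E(K, C_{i−1}), with C_{0} = IV.
P1: E(K, 0x3) = 0x2; 0x3 ⊕ 0x2 = 0x1.
P2: E(K, 0x3) = 0x2; 0x1 ⊕ 0x2 = 0x3.
P3: E(K, 0x1) = 0x0; 0x0 ⊕ 0x0 = 0x0.
P4: E(K, 0x0) = 0xF; 0x0 ⊕ 0xF = 0xF.
P5: E(K, 0x0) = 0xF; 0x5 ⊕ 0xF = 0xA.
P6: E(K, 0x5) = 0x4; 0xE ⊕ 0x4 = 0xA.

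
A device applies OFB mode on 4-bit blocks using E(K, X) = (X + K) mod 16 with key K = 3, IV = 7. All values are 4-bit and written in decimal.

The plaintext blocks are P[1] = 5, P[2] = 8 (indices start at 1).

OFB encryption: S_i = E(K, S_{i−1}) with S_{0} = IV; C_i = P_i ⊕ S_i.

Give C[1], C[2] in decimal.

C[1] = 15, C[2] = 5

C[1]: S = E(K, 7) = 10; 5 ⊕ 10 = 15.
C[2]: S = E(K, 10) = 13; 8 ⊕ 13 = 5.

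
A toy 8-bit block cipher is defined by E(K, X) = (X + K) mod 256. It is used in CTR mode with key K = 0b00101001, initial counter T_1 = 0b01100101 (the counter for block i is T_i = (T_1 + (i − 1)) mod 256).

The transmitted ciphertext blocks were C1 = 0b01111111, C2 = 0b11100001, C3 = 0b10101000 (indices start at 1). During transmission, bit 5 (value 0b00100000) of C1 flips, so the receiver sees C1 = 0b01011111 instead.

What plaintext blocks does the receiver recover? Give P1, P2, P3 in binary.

CTR decryption: S_i = E(K, T_i) where T_i is the counter for block i; P_i = C_i ⊕ S_i.
Only C1 changed, to 0b01011111. In CTR, a change in C_i flips the same bit in P_i only; the keystream is unaffected. Decrypting the received ciphertext:
P1: T = 0b01100101, S = E(K, T) = 0b10001110; 0b01011111 ⊕ 0b10001110 = 0b11010001.
P2: T = 0b01100110, S = E(K, T) = 0b10001111; 0b11100001 ⊕ 0b10001111 = 0b01101110.
P3: T = 0b01100111, S = E(K, T) = 0b10010000; 0b10101000 ⊕ 0b10010000 = 0b00111000.
Blocks that differ from the original plaintext: P1.

P1 = 0b11010001, P2 = 0b01101110, P3 = 0b00111000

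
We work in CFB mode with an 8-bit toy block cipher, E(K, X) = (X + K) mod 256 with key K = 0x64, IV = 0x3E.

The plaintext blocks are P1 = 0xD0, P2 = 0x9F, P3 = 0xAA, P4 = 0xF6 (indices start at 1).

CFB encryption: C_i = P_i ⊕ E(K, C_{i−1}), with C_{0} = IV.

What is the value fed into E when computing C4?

C1: E(K, 0x3E) = 0xA2; 0xD0 ⊕ 0xA2 = 0x72.
C2: E(K, 0x72) = 0xD6; 0x9F ⊕ 0xD6 = 0x49.
C3: E(K, 0x49) = 0xAD; 0xAA ⊕ 0xAD = 0x07.
C4: E(K, 0x07) = 0x6B; 0xF6 ⊕ 0x6B = 0x9D.
So the input to E for block 4 is 0x07.

0x07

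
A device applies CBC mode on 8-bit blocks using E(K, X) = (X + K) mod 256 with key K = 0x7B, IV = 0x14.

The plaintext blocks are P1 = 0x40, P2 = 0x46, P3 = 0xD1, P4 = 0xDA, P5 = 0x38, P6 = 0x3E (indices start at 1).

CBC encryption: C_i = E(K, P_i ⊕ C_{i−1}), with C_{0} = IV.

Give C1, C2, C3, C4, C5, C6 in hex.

C1: P1 ⊕ 0x14 = 0x54; E(K, 0x54) = 0xCF.
C2: P2 ⊕ 0xCF = 0x89; E(K, 0x89) = 0x04.
C3: P3 ⊕ 0x04 = 0xD5; E(K, 0xD5) = 0x50.
C4: P4 ⊕ 0x50 = 0x8A; E(K, 0x8A) = 0x05.
C5: P5 ⊕ 0x05 = 0x3D; E(K, 0x3D) = 0xB8.
C6: P6 ⊕ 0xB8 = 0x86; E(K, 0x86) = 0x01.

C1 = 0xCF, C2 = 0x04, C3 = 0x50, C4 = 0x05, C5 = 0xB8, C6 = 0x01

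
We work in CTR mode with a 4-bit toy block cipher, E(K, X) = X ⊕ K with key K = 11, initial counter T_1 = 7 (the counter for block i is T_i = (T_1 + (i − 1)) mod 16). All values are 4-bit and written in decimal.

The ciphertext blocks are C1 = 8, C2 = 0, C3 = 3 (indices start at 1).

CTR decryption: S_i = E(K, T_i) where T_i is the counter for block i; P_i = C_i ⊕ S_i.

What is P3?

P3 = 1

P3: T = 9, S = E(K, T) = 2; 3 ⊕ 2 = 1.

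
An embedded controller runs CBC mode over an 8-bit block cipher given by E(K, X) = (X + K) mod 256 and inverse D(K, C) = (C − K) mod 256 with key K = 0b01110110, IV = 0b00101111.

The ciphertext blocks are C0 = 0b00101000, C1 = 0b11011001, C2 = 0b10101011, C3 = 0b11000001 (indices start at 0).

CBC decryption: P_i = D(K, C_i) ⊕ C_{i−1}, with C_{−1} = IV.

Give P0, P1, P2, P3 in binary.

P0 = 0b10011101, P1 = 0b01001011, P2 = 0b11101100, P3 = 0b11100000

P0: D(K, 0b00101000) = 0b10110010; 0b10110010 ⊕ 0b00101111 = 0b10011101.
P1: D(K, 0b11011001) = 0b01100011; 0b01100011 ⊕ 0b00101000 = 0b01001011.
P2: D(K, 0b10101011) = 0b00110101; 0b00110101 ⊕ 0b11011001 = 0b11101100.
P3: D(K, 0b11000001) = 0b01001011; 0b01001011 ⊕ 0b10101011 = 0b11100000.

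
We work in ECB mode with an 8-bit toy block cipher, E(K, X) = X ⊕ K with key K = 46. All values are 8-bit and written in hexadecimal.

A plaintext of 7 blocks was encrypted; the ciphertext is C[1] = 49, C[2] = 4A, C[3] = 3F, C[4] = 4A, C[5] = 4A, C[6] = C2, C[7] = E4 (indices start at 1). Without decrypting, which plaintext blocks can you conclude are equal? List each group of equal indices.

ECB encrypts each block independently with the same key, so equal ciphertext blocks imply equal plaintext blocks.
C[2] = C[4] = C[5] = 4A, so P[2] = P[4] = P[5].

P[2] = P[4] = P[5]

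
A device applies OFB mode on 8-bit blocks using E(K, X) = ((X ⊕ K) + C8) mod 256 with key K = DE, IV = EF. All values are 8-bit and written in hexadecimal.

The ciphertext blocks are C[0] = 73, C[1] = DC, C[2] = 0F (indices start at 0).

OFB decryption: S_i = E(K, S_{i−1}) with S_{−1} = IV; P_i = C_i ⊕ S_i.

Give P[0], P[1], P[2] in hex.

P[0] = 8A, P[1] = 33, P[2] = F6

P[0]: S = E(K, EF) = F9; 73 ⊕ F9 = 8A.
P[1]: S = E(K, F9) = EF; DC ⊕ EF = 33.
P[2]: S = E(K, EF) = F9; 0F ⊕ F9 = F6.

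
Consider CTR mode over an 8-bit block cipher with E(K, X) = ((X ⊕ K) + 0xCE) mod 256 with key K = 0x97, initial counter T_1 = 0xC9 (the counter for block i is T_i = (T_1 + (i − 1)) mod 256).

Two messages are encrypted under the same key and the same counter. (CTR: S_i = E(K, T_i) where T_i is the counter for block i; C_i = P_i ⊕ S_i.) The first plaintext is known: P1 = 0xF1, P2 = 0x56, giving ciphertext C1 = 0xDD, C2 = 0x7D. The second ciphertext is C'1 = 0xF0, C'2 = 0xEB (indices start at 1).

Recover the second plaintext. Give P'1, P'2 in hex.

In CTR with a reused counter, both messages share the same keystream S_i, so C_i ⊕ C'_i = P_i ⊕ P'_i and thus P'_i = P_i ⊕ C_i ⊕ C'_i.
P'1: 0xF1 ⊕ 0xDD ⊕ 0xF0 = 0xDC.
P'2: 0x56 ⊕ 0x7D ⊕ 0xEB = 0xC0.

P'1 = 0xDC, P'2 = 0xC0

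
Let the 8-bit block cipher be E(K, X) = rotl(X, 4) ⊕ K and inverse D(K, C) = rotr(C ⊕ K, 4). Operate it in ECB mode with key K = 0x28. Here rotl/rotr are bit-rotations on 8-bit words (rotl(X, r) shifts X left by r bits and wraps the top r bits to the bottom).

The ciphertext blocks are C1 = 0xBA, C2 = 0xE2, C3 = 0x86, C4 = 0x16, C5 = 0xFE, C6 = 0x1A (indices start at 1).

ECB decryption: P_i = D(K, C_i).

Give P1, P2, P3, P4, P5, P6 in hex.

P1: D(K, 0xBA) = 0x29.
P2: D(K, 0xE2) = 0xAC.
P3: D(K, 0x86) = 0xEA.
P4: D(K, 0x16) = 0xE3.
P5: D(K, 0xFE) = 0x6D.
P6: D(K, 0x1A) = 0x23.

P1 = 0x29, P2 = 0xAC, P3 = 0xEA, P4 = 0xE3, P5 = 0x6D, P6 = 0x23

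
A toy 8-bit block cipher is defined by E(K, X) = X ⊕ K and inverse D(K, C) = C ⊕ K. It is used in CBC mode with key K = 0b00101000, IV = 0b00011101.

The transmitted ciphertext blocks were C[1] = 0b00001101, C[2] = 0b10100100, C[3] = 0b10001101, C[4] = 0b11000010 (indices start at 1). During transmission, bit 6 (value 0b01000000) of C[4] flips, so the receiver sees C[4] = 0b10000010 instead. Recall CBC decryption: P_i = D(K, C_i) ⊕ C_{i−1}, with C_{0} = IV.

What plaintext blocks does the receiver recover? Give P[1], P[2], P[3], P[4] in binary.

P[1] = 0b00111000, P[2] = 0b10000001, P[3] = 0b00000001, P[4] = 0b00100111

Only C[4] changed, to 0b10000010. In CBC, a change in C_i garbles P_i and flips the same bit in P_{i+1}. Decrypting the received ciphertext:
P[1]: D(K, 0b00001101) = 0b00100101; 0b00100101 ⊕ 0b00011101 = 0b00111000.
P[2]: D(K, 0b10100100) = 0b10001100; 0b10001100 ⊕ 0b00001101 = 0b10000001.
P[3]: D(K, 0b10001101) = 0b10100101; 0b10100101 ⊕ 0b10100100 = 0b00000001.
P[4]: D(K, 0b10000010) = 0b10101010; 0b10101010 ⊕ 0b10001101 = 0b00100111.
Blocks that differ from the original plaintext: P[4].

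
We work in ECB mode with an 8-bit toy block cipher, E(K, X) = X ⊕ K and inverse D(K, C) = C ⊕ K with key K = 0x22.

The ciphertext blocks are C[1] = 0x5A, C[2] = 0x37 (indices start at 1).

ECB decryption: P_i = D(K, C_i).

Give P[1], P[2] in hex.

P[1] = 0x78, P[2] = 0x15

P[1]: D(K, 0x5A) = 0x78.
P[2]: D(K, 0x37) = 0x15.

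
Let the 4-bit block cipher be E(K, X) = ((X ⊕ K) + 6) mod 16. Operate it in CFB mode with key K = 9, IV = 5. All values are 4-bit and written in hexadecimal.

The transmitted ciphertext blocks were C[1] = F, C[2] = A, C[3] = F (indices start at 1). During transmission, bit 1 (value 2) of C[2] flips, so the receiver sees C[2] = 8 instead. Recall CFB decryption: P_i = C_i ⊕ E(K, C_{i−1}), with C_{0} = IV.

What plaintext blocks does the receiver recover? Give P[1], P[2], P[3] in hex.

Only C[2] changed, to 8. In CFB, a change in C_i flips the same bit in P_i and garbles P_{i+1}. Decrypting the received ciphertext:
P[1]: E(K, 5) = 2; F ⊕ 2 = D.
P[2]: E(K, F) = C; 8 ⊕ C = 4.
P[3]: E(K, 8) = 7; F ⊕ 7 = 8.
Blocks that differ from the original plaintext: P[2], P[3].

P[1] = D, P[2] = 4, P[3] = 8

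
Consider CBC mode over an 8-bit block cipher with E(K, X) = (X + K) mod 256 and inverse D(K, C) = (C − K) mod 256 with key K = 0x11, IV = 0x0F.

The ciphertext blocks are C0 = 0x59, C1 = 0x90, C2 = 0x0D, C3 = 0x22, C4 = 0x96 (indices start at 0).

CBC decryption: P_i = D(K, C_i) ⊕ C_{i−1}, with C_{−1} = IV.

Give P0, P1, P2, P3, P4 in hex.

P0: D(K, 0x59) = 0x48; 0x48 ⊕ 0x0F = 0x47.
P1: D(K, 0x90) = 0x7F; 0x7F ⊕ 0x59 = 0x26.
P2: D(K, 0x0D) = 0xFC; 0xFC ⊕ 0x90 = 0x6C.
P3: D(K, 0x22) = 0x11; 0x11 ⊕ 0x0D = 0x1C.
P4: D(K, 0x96) = 0x85; 0x85 ⊕ 0x22 = 0xA7.

P0 = 0x47, P1 = 0x26, P2 = 0x6C, P3 = 0x1C, P4 = 0xA7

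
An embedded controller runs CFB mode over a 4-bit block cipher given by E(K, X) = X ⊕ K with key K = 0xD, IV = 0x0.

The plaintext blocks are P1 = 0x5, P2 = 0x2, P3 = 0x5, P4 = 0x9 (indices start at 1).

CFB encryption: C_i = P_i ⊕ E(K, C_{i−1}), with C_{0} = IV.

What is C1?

C1: E(K, 0x0) = 0xD; 0x5 ⊕ 0xD = 0x8.

C1 = 0x8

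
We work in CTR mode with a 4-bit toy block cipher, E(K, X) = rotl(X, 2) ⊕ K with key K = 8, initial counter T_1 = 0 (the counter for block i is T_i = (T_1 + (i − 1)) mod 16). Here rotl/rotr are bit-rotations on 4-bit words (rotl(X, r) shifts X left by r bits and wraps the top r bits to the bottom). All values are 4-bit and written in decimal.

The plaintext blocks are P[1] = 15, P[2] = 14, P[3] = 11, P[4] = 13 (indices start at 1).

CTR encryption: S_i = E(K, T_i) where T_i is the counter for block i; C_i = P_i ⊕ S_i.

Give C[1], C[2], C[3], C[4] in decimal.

C[1] = 7, C[2] = 2, C[3] = 11, C[4] = 9

C[1]: T = 0, S = E(K, T) = 8; 15 ⊕ 8 = 7.
C[2]: T = 1, S = E(K, T) = 12; 14 ⊕ 12 = 2.
C[3]: T = 2, S = E(K, T) = 0; 11 ⊕ 0 = 11.
C[4]: T = 3, S = E(K, T) = 4; 13 ⊕ 4 = 9.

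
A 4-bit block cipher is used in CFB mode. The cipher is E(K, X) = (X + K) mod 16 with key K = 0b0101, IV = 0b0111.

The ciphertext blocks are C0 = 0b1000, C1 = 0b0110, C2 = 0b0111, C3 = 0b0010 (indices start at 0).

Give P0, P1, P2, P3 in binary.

P0 = 0b0100, P1 = 0b1011, P2 = 0b1100, P3 = 0b1110

CFB decryption: P_i = C_i ⊕ E(K, C_{i−1}), with C_{−1} = IV.
P0: E(K, 0b0111) = 0b1100; 0b1000 ⊕ 0b1100 = 0b0100.
P1: E(K, 0b1000) = 0b1101; 0b0110 ⊕ 0b1101 = 0b1011.
P2: E(K, 0b0110) = 0b1011; 0b0111 ⊕ 0b1011 = 0b1100.
P3: E(K, 0b0111) = 0b1100; 0b0010 ⊕ 0b1100 = 0b1110.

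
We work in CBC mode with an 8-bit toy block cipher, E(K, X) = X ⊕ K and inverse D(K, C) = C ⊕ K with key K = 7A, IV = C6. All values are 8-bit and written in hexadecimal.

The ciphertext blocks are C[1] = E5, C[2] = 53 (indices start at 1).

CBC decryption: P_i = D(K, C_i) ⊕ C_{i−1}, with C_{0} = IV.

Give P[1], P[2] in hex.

P[1] = 59, P[2] = CC

P[1]: D(K, E5) = 9F; 9F ⊕ C6 = 59.
P[2]: D(K, 53) = 29; 29 ⊕ E5 = CC.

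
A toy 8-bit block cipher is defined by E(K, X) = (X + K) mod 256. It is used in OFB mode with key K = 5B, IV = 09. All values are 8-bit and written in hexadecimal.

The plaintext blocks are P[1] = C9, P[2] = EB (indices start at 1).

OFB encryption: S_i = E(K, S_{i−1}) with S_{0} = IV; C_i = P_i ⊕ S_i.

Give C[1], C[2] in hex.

C[1]: S = E(K, 09) = 64; C9 ⊕ 64 = AD.
C[2]: S = E(K, 64) = BF; EB ⊕ BF = 54.

C[1] = AD, C[2] = 54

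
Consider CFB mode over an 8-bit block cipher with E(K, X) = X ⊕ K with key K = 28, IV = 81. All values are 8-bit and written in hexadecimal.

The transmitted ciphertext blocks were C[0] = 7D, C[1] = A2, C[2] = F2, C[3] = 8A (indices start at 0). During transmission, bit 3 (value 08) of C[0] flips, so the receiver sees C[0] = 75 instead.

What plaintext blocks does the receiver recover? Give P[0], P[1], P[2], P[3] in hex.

CFB decryption: P_i = C_i ⊕ E(K, C_{i−1}), with C_{−1} = IV.
Only C[0] changed, to 75. In CFB, a change in C_i flips the same bit in P_i and garbles P_{i+1}. Decrypting the received ciphertext:
P[0]: E(K, 81) = A9; 75 ⊕ A9 = DC.
P[1]: E(K, 75) = 5D; A2 ⊕ 5D = FF.
P[2]: E(K, A2) = 8A; F2 ⊕ 8A = 78.
P[3]: E(K, F2) = DA; 8A ⊕ DA = 50.
Blocks that differ from the original plaintext: P[0], P[1].

P[0] = DC, P[1] = FF, P[2] = 78, P[3] = 50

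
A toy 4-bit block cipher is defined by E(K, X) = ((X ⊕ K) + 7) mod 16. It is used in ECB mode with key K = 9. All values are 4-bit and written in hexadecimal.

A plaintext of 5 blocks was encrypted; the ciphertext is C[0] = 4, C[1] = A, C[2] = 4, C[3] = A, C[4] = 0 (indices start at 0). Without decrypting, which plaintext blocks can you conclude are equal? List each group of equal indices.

P[0] = P[2]; P[1] = P[3]

ECB encrypts each block independently with the same key, so equal ciphertext blocks imply equal plaintext blocks.
C[0] = C[2] = 4, so P[0] = P[2].
C[1] = C[3] = A, so P[1] = P[3].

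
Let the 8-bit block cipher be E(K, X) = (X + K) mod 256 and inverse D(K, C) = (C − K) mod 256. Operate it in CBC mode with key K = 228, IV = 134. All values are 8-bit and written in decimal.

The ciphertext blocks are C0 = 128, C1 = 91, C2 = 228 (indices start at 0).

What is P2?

CBC decryption: P_i = D(K, C_i) ⊕ C_{i−1}, with C_{−1} = IV.
P2: D(K, 228) = 0; 0 ⊕ 91 = 91.

P2 = 91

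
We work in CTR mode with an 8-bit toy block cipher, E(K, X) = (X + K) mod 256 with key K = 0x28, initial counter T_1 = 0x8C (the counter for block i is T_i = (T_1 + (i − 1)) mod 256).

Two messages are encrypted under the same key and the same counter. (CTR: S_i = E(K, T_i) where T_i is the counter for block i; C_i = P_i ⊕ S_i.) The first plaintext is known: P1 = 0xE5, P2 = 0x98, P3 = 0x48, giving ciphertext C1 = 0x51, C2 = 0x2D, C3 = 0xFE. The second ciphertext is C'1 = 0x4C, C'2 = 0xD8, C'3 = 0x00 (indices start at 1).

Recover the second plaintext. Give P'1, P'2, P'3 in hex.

P'1 = 0xF8, P'2 = 0x6D, P'3 = 0xB6

In CTR with a reused counter, both messages share the same keystream S_i, so C_i ⊕ C'_i = P_i ⊕ P'_i and thus P'_i = P_i ⊕ C_i ⊕ C'_i.
P'1: 0xE5 ⊕ 0x51 ⊕ 0x4C = 0xF8.
P'2: 0x98 ⊕ 0x2D ⊕ 0xD8 = 0x6D.
P'3: 0x48 ⊕ 0xFE ⊕ 0x00 = 0xB6.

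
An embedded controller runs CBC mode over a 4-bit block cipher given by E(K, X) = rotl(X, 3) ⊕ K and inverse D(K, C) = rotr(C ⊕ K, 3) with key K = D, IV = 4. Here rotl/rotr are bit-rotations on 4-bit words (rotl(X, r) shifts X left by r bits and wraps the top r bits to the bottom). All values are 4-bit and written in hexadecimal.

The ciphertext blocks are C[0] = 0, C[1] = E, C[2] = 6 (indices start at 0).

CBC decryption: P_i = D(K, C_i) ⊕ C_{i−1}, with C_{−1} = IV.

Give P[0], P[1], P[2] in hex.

P[0] = F, P[1] = 6, P[2] = 9

P[0]: D(K, 0) = B; B ⊕ 4 = F.
P[1]: D(K, E) = 6; 6 ⊕ 0 = 6.
P[2]: D(K, 6) = 7; 7 ⊕ E = 9.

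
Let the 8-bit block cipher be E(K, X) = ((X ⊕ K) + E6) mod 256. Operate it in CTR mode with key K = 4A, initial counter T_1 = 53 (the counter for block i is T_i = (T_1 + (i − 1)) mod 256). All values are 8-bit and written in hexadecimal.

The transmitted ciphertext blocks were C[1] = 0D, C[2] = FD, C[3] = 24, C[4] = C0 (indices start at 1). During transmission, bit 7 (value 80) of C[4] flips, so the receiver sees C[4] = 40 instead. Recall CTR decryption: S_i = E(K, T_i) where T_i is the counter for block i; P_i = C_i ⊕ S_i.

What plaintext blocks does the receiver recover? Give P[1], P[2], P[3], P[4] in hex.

P[1] = F2, P[2] = F9, P[3] = 21, P[4] = 42

Only C[4] changed, to 40. In CTR, a change in C_i flips the same bit in P_i only; the keystream is unaffected. Decrypting the received ciphertext:
P[1]: T = 53, S = E(K, T) = FF; 0D ⊕ FF = F2.
P[2]: T = 54, S = E(K, T) = 04; FD ⊕ 04 = F9.
P[3]: T = 55, S = E(K, T) = 05; 24 ⊕ 05 = 21.
P[4]: T = 56, S = E(K, T) = 02; 40 ⊕ 02 = 42.
Blocks that differ from the original plaintext: P[4].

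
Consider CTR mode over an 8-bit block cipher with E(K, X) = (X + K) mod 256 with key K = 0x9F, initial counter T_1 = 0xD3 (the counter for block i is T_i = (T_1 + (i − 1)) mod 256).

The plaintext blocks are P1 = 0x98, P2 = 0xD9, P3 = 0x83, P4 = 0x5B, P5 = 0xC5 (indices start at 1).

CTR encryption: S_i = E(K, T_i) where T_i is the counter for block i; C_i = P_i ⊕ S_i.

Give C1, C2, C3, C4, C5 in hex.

C1: T = 0xD3, S = E(K, T) = 0x72; 0x98 ⊕ 0x72 = 0xEA.
C2: T = 0xD4, S = E(K, T) = 0x73; 0xD9 ⊕ 0x73 = 0xAA.
C3: T = 0xD5, S = E(K, T) = 0x74; 0x83 ⊕ 0x74 = 0xF7.
C4: T = 0xD6, S = E(K, T) = 0x75; 0x5B ⊕ 0x75 = 0x2E.
C5: T = 0xD7, S = E(K, T) = 0x76; 0xC5 ⊕ 0x76 = 0xB3.

C1 = 0xEA, C2 = 0xAA, C3 = 0xF7, C4 = 0x2E, C5 = 0xB3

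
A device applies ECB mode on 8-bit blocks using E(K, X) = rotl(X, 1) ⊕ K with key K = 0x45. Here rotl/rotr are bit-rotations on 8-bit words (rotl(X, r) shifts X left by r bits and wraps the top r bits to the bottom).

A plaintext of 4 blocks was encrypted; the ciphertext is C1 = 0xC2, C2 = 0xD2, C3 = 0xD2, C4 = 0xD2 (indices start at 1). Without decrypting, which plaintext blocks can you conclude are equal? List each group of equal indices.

ECB encrypts each block independently with the same key, so equal ciphertext blocks imply equal plaintext blocks.
C2 = C3 = C4 = 0xD2, so P2 = P3 = P4.

P2 = P3 = P4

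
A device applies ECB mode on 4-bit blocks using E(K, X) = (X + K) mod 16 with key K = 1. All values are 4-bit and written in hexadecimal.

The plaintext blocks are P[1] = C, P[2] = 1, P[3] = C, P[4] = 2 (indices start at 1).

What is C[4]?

ECB encryption: C_i = E(K, P_i).
C[4]: E(K, 2) = 3.

C[4] = 3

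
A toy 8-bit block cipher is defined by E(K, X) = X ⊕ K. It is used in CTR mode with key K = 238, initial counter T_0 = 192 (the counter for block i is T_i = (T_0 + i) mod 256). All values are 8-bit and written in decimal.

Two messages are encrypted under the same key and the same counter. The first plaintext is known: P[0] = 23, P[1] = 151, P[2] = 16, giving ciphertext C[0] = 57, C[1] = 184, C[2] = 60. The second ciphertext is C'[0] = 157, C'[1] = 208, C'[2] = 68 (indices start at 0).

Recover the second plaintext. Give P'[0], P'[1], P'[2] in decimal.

P'[0] = 179, P'[1] = 255, P'[2] = 104

In CTR with a reused counter, both messages share the same keystream S_i, so C_i ⊕ C'_i = P_i ⊕ P'_i and thus P'_i = P_i ⊕ C_i ⊕ C'_i.
P'[0]: 23 ⊕ 57 ⊕ 157 = 179.
P'[1]: 151 ⊕ 184 ⊕ 208 = 255.
P'[2]: 16 ⊕ 60 ⊕ 68 = 104.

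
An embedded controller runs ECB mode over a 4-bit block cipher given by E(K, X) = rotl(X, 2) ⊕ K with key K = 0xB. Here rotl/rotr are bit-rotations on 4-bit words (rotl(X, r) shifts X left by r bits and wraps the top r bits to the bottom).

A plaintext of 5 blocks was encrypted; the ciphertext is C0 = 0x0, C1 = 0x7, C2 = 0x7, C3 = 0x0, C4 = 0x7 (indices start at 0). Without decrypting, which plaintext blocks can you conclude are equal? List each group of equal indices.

ECB encrypts each block independently with the same key, so equal ciphertext blocks imply equal plaintext blocks.
C0 = C3 = 0x0, so P0 = P3.
C1 = C2 = C4 = 0x7, so P1 = P2 = P4.

P0 = P3; P1 = P2 = P4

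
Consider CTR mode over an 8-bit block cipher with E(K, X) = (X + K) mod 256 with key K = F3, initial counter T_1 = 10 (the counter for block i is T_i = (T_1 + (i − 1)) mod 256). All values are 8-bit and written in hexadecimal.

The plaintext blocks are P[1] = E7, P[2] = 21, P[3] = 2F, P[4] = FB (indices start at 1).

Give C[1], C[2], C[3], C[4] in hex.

C[1] = E4, C[2] = 25, C[3] = 2A, C[4] = FD

CTR encryption: S_i = E(K, T_i) where T_i is the counter for block i; C_i = P_i ⊕ S_i.
C[1]: T = 10, S = E(K, T) = 03; E7 ⊕ 03 = E4.
C[2]: T = 11, S = E(K, T) = 04; 21 ⊕ 04 = 25.
C[3]: T = 12, S = E(K, T) = 05; 2F ⊕ 05 = 2A.
C[4]: T = 13, S = E(K, T) = 06; FB ⊕ 06 = FD.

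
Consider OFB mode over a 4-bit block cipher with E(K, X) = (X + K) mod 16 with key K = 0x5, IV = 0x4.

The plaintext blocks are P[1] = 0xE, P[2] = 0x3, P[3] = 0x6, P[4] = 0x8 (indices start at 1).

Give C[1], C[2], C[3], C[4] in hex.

OFB encryption: S_i = E(K, S_{i−1}) with S_{0} = IV; C_i = P_i ⊕ S_i.
C[1]: S = E(K, 0x4) = 0x9; 0xE ⊕ 0x9 = 0x7.
C[2]: S = E(K, 0x9) = 0xE; 0x3 ⊕ 0xE = 0xD.
C[3]: S = E(K, 0xE) = 0x3; 0x6 ⊕ 0x3 = 0x5.
C[4]: S = E(K, 0x3) = 0x8; 0x8 ⊕ 0x8 = 0x0.

C[1] = 0x7, C[2] = 0xD, C[3] = 0x5, C[4] = 0x0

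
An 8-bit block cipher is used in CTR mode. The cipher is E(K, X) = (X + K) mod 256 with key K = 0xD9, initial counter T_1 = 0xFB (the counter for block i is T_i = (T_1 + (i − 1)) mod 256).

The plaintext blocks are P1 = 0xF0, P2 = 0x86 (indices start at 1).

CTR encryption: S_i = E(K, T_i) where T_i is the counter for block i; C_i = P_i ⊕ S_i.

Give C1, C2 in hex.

C1 = 0x24, C2 = 0x53

C1: T = 0xFB, S = E(K, T) = 0xD4; 0xF0 ⊕ 0xD4 = 0x24.
C2: T = 0xFC, S = E(K, T) = 0xD5; 0x86 ⊕ 0xD5 = 0x53.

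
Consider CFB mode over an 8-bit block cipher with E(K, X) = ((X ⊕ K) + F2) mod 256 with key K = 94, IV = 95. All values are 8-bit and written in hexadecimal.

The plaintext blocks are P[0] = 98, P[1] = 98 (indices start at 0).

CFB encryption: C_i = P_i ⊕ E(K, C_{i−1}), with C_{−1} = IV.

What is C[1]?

C[1] = 69

C[0]: E(K, 95) = F3; 98 ⊕ F3 = 6B.
C[1]: E(K, 6B) = F1; 98 ⊕ F1 = 69.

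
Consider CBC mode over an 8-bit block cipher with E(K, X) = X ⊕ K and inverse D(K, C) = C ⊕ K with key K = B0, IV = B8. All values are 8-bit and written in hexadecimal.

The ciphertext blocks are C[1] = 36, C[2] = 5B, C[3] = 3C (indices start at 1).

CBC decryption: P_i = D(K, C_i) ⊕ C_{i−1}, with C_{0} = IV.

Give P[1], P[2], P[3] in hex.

P[1] = 3E, P[2] = DD, P[3] = D7

P[1]: D(K, 36) = 86; 86 ⊕ B8 = 3E.
P[2]: D(K, 5B) = EB; EB ⊕ 36 = DD.
P[3]: D(K, 3C) = 8C; 8C ⊕ 5B = D7.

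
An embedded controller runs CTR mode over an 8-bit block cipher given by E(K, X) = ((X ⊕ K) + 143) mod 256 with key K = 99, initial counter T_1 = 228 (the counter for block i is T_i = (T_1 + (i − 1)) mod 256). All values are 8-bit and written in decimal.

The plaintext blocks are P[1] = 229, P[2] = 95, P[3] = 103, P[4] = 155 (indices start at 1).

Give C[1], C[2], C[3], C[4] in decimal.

C[1] = 243, C[2] = 74, C[3] = 115, C[4] = 136

CTR encryption: S_i = E(K, T_i) where T_i is the counter for block i; C_i = P_i ⊕ S_i.
C[1]: T = 228, S = E(K, T) = 22; 229 ⊕ 22 = 243.
C[2]: T = 229, S = E(K, T) = 21; 95 ⊕ 21 = 74.
C[3]: T = 230, S = E(K, T) = 20; 103 ⊕ 20 = 115.
C[4]: T = 231, S = E(K, T) = 19; 155 ⊕ 19 = 136.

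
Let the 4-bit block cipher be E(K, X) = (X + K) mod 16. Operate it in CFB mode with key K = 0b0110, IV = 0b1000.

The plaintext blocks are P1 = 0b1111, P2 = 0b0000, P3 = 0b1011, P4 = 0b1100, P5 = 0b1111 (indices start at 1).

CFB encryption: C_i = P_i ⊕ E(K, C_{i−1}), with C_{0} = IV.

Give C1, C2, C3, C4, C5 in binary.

C1: E(K, 0b1000) = 0b1110; 0b1111 ⊕ 0b1110 = 0b0001.
C2: E(K, 0b0001) = 0b0111; 0b0000 ⊕ 0b0111 = 0b0111.
C3: E(K, 0b0111) = 0b1101; 0b1011 ⊕ 0b1101 = 0b0110.
C4: E(K, 0b0110) = 0b1100; 0b1100 ⊕ 0b1100 = 0b0000.
C5: E(K, 0b0000) = 0b0110; 0b1111 ⊕ 0b0110 = 0b1001.

C1 = 0b0001, C2 = 0b0111, C3 = 0b0110, C4 = 0b0000, C5 = 0b1001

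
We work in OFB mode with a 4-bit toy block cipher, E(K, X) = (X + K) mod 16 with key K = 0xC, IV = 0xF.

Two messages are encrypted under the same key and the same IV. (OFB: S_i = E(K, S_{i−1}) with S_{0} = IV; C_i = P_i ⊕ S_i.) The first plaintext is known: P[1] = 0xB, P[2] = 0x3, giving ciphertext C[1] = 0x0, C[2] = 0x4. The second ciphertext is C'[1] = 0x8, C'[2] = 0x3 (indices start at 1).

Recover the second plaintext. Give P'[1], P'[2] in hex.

P'[1] = 0x3, P'[2] = 0x4

In OFB with a reused IV, both messages share the same keystream S_i, so C_i ⊕ C'_i = P_i ⊕ P'_i and thus P'_i = P_i ⊕ C_i ⊕ C'_i.
P'[1]: 0xB ⊕ 0x0 ⊕ 0x8 = 0x3.
P'[2]: 0x3 ⊕ 0x4 ⊕ 0x3 = 0x4.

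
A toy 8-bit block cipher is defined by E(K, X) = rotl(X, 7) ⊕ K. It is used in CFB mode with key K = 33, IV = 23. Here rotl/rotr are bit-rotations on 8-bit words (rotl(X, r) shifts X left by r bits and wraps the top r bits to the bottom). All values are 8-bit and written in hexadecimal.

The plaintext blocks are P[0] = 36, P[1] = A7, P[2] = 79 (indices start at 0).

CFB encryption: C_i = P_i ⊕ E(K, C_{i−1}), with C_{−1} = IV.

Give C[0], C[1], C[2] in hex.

C[0] = 94, C[1] = DE, C[2] = 25

C[0]: E(K, 23) = A2; 36 ⊕ A2 = 94.
C[1]: E(K, 94) = 79; A7 ⊕ 79 = DE.
C[2]: E(K, DE) = 5C; 79 ⊕ 5C = 25.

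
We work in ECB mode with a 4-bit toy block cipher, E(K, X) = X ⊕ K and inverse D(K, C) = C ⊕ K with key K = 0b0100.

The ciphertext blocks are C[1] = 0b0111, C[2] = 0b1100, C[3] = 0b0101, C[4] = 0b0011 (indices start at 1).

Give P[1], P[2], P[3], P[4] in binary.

P[1] = 0b0011, P[2] = 0b1000, P[3] = 0b0001, P[4] = 0b0111

ECB decryption: P_i = D(K, C_i).
P[1]: D(K, 0b0111) = 0b0011.
P[2]: D(K, 0b1100) = 0b1000.
P[3]: D(K, 0b0101) = 0b0001.
P[4]: D(K, 0b0011) = 0b0111.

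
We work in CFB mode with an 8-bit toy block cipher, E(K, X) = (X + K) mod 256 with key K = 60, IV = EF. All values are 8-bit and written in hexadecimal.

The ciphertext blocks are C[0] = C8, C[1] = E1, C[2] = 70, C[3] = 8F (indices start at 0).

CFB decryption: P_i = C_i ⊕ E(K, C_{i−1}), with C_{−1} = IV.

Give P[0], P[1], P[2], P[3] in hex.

P[0]: E(K, EF) = 4F; C8 ⊕ 4F = 87.
P[1]: E(K, C8) = 28; E1 ⊕ 28 = C9.
P[2]: E(K, E1) = 41; 70 ⊕ 41 = 31.
P[3]: E(K, 70) = D0; 8F ⊕ D0 = 5F.

P[0] = 87, P[1] = C9, P[2] = 31, P[3] = 5F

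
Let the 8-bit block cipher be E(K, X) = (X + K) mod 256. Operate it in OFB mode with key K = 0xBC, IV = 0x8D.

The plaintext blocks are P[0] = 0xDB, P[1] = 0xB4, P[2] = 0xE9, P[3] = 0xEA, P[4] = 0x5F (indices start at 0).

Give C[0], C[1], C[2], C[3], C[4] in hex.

C[0] = 0x92, C[1] = 0xB1, C[2] = 0x28, C[3] = 0x97, C[4] = 0x66

OFB encryption: S_i = E(K, S_{i−1}) with S_{−1} = IV; C_i = P_i ⊕ S_i.
C[0]: S = E(K, 0x8D) = 0x49; 0xDB ⊕ 0x49 = 0x92.
C[1]: S = E(K, 0x49) = 0x05; 0xB4 ⊕ 0x05 = 0xB1.
C[2]: S = E(K, 0x05) = 0xC1; 0xE9 ⊕ 0xC1 = 0x28.
C[3]: S = E(K, 0xC1) = 0x7D; 0xEA ⊕ 0x7D = 0x97.
C[4]: S = E(K, 0x7D) = 0x39; 0x5F ⊕ 0x39 = 0x66.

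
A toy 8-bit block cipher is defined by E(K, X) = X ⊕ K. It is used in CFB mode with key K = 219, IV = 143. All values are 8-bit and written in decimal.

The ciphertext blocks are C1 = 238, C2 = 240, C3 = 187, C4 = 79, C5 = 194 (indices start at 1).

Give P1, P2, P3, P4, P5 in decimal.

P1 = 186, P2 = 197, P3 = 144, P4 = 47, P5 = 86

CFB decryption: P_i = C_i ⊕ E(K, C_{i−1}), with C_{0} = IV.
P1: E(K, 143) = 84; 238 ⊕ 84 = 186.
P2: E(K, 238) = 53; 240 ⊕ 53 = 197.
P3: E(K, 240) = 43; 187 ⊕ 43 = 144.
P4: E(K, 187) = 96; 79 ⊕ 96 = 47.
P5: E(K, 79) = 148; 194 ⊕ 148 = 86.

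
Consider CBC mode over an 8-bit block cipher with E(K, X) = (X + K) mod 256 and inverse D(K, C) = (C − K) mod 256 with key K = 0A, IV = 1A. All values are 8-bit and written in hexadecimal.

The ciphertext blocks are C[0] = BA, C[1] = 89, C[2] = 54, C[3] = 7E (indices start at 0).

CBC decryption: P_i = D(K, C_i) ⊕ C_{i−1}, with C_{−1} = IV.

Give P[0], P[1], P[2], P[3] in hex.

P[0]: D(K, BA) = B0; B0 ⊕ 1A = AA.
P[1]: D(K, 89) = 7F; 7F ⊕ BA = C5.
P[2]: D(K, 54) = 4A; 4A ⊕ 89 = C3.
P[3]: D(K, 7E) = 74; 74 ⊕ 54 = 20.

P[0] = AA, P[1] = C5, P[2] = C3, P[3] = 20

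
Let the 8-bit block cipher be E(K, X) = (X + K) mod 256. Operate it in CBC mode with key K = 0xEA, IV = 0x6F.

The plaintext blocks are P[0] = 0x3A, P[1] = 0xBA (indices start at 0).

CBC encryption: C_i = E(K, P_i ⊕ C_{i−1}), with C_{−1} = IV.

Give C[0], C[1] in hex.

C[0] = 0x3F, C[1] = 0x6F

C[0]: P[0] ⊕ 0x6F = 0x55; E(K, 0x55) = 0x3F.
C[1]: P[1] ⊕ 0x3F = 0x85; E(K, 0x85) = 0x6F.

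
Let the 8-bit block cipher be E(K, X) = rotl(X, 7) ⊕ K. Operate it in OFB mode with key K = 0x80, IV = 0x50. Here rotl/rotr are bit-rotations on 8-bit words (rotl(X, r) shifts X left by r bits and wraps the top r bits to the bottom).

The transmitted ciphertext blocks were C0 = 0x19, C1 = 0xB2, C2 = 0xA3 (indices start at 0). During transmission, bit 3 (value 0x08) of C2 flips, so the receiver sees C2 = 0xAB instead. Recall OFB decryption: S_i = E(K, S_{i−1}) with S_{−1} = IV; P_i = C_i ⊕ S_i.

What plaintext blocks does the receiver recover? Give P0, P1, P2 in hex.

P0 = 0xB1, P1 = 0x66, P2 = 0x41

Only C2 changed, to 0xAB. In OFB, a change in C_i flips the same bit in P_i only; the keystream is unaffected. Decrypting the received ciphertext:
P0: S = E(K, 0x50) = 0xA8; 0x19 ⊕ 0xA8 = 0xB1.
P1: S = E(K, 0xA8) = 0xD4; 0xB2 ⊕ 0xD4 = 0x66.
P2: S = E(K, 0xD4) = 0xEA; 0xAB ⊕ 0xEA = 0x41.
Blocks that differ from the original plaintext: P2.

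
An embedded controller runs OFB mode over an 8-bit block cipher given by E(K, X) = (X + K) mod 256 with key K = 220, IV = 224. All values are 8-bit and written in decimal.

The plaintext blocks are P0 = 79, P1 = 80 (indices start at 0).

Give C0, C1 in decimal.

C0 = 243, C1 = 200

OFB encryption: S_i = E(K, S_{i−1}) with S_{−1} = IV; C_i = P_i ⊕ S_i.
C0: S = E(K, 224) = 188; 79 ⊕ 188 = 243.
C1: S = E(K, 188) = 152; 80 ⊕ 152 = 200.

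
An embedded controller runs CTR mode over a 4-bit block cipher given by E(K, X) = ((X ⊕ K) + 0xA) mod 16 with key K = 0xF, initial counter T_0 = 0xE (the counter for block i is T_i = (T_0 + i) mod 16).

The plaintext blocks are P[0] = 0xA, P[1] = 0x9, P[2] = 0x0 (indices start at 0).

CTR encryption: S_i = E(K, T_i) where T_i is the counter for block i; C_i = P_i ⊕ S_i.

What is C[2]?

C[0]: T = 0xE, S = E(K, T) = 0xB; 0xA ⊕ 0xB = 0x1.
C[1]: T = 0xF, S = E(K, T) = 0xA; 0x9 ⊕ 0xA = 0x3.
C[2]: T = 0x0, S = E(K, T) = 0x9; 0x0 ⊕ 0x9 = 0x9.

C[2] = 0x9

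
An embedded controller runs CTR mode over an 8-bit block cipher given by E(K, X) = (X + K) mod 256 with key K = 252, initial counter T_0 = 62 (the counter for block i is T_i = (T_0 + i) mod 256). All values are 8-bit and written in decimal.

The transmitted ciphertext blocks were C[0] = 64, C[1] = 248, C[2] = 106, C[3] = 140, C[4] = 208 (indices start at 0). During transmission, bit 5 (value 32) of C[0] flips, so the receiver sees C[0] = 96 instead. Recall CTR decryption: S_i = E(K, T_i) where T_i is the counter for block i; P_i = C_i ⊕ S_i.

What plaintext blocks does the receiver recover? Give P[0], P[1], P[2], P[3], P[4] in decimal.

Only C[0] changed, to 96. In CTR, a change in C_i flips the same bit in P_i only; the keystream is unaffected. Decrypting the received ciphertext:
P[0]: T = 62, S = E(K, T) = 58; 96 ⊕ 58 = 90.
P[1]: T = 63, S = E(K, T) = 59; 248 ⊕ 59 = 195.
P[2]: T = 64, S = E(K, T) = 60; 106 ⊕ 60 = 86.
P[3]: T = 65, S = E(K, T) = 61; 140 ⊕ 61 = 177.
P[4]: T = 66, S = E(K, T) = 62; 208 ⊕ 62 = 238.
Blocks that differ from the original plaintext: P[0].

P[0] = 90, P[1] = 195, P[2] = 86, P[3] = 177, P[4] = 238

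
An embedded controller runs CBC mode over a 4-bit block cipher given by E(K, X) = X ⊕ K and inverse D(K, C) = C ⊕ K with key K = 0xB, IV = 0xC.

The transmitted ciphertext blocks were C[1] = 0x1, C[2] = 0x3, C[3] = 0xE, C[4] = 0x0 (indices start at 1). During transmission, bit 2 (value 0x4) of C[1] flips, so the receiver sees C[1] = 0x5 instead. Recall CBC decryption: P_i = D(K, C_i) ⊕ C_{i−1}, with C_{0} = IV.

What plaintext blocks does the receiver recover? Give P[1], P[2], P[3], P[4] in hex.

P[1] = 0x2, P[2] = 0xD, P[3] = 0x6, P[4] = 0x5

Only C[1] changed, to 0x5. In CBC, a change in C_i garbles P_i and flips the same bit in P_{i+1}. Decrypting the received ciphertext:
P[1]: D(K, 0x5) = 0xE; 0xE ⊕ 0xC = 0x2.
P[2]: D(K, 0x3) = 0x8; 0x8 ⊕ 0x5 = 0xD.
P[3]: D(K, 0xE) = 0x5; 0x5 ⊕ 0x3 = 0x6.
P[4]: D(K, 0x0) = 0xB; 0xB ⊕ 0xE = 0x5.
Blocks that differ from the original plaintext: P[1], P[2].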